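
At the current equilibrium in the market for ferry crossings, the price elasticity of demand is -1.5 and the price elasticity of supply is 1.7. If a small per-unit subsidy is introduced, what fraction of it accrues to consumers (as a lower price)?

For a small subsidy around the equilibrium, the benefit split depends on the relative slopes, which at a point are proportional to the elasticities.
Buyer share = εs/(εs + |εd|) = 1.7/(1.7 + 1.5) = 0.53125; seller share = |εd|/(εs + |εd|) = 0.46875.

Consumer share = 0.53125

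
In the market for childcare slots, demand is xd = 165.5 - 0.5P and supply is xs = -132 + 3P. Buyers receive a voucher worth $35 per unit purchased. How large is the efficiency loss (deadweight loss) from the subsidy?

Pre-subsidy: 165.5 - 0.5P = -132 + 3P gives P* = 85, x* = 123.
With the rebate, buyers effectively pay Pb = Ps − 35, where Ps is the price sellers receive.
Demand in terms of Ps becomes xd = 165.5 − 0.5(Ps − 35) = 183 - 0.5Ps. Setting this equal to supply: 183 - 0.5Ps = -132 + 3Ps, so Ps = 90.
Buyers pay Pb = 90 − 35 = 55; x' = -132 + 3·90 = 138.
The subsidy expands output by 138 − 123 = 15 past the efficient level; on those units the gap between marginal cost and willingness to pay runs from 0 up to 35.
DWL = ½ × 35 × 15 = 262.5.

Deadweight loss = $262.5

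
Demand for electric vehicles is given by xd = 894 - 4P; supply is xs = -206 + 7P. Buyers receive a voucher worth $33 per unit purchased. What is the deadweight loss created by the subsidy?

Pre-subsidy: 894 - 4P = -206 + 7P gives P* = 100, x* = 494.
With the rebate, buyers effectively pay Pb = Ps − 33, where Ps is the price sellers receive.
Demand in terms of Ps becomes xd = 894 − 4(Ps − 33) = 1026 - 4Ps. Setting this equal to supply: 1026 - 4Ps = -206 + 7Ps, so Ps = 112.
Buyers pay Pb = 112 − 33 = 79; x' = -206 + 7·112 = 578.
The subsidy expands output by 578 − 494 = 84 past the efficient level; on those units the gap between marginal cost and willingness to pay runs from 0 up to 33.
DWL = ½ × 33 × 84 = 1386.

Deadweight loss = $1386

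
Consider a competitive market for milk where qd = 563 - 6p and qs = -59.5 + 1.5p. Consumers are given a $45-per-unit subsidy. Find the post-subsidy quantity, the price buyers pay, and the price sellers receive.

q' = 119; buyers pay $74; sellers receive $119

Pre-subsidy: 563 - 6p = -59.5 + 1.5p gives p* = 83, q* = 65.
With the rebate, buyers effectively pay pb = ps − 45, where ps is the price sellers receive.
Demand in terms of ps becomes qd = 563 − 6(ps − 45) = 833 - 6ps. Setting this equal to supply: 833 - 6ps = -59.5 + 1.5ps, so ps = 119.
Buyers pay pb = 119 − 45 = 74; q' = -59.5 + 1.5·119 = 119.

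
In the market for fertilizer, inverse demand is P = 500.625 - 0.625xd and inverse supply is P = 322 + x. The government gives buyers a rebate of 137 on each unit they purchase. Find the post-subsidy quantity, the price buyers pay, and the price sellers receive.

Pre-subsidy: 500.625 - 0.625x = 322 + x gives x* = 1429/13 and P* = 5615/13.
With the rebate, buyers effectively pay Pb = Ps − 137, where Ps is the price sellers receive.
On the curves, Pb = 500.625 - 0.625x and Ps = 322 + x; the wedge Ps − Pb = 137 gives 322 + x − (500.625 - 0.625x) = 137, so x' = 2525/13.
Then Pb = 500.625 − 0.625·(2525/13) = 4930/13 and Ps = 322 + 1·(2525/13) = 6711/13.

x' = 2525/13; buyers pay 4930/13; sellers receive 6711/13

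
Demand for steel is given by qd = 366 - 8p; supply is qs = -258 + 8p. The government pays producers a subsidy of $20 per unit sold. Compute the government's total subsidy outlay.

Pre-subsidy: 366 - 8p = -258 + 8p gives p* = 39, q* = 54.
With the subsidy, sellers receive ps = pb + 20 for each unit, where pb is the price buyers pay.
Supply in terms of pb becomes qs = -258 + 8(pb + 20) = -98 + 8pb. Setting this equal to demand: 366 - 8pb = -98 + 8pb, so pb = 29.
Sellers receive ps = 29 + 20 = 49; q' = 366 − 8·29 = 134.
Government outlay = subsidy × quantity = 20 × 134 = 2680.

Government cost = $2680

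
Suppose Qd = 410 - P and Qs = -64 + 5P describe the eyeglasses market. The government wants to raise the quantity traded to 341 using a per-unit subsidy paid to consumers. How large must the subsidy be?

At Q = 341, invert demand for the buyer price: Pb = (410 − 341)/1 = 69; invert supply for the seller price: Ps = (341 − (-64))/5 = 81.
The subsidy must fill the gap: s = Ps − Pb = 81 − 69 = 12.

Required subsidy s = 12 per unit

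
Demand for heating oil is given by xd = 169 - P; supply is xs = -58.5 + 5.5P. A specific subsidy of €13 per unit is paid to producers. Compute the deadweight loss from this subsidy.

Deadweight loss = €71.5

Pre-subsidy: 169 - P = -58.5 + 5.5P gives P* = 35, x* = 134.
With the subsidy, sellers receive Ps = Pb + 13 for each unit, where Pb is the price buyers pay.
Supply in terms of Pb becomes xs = -58.5 + 5.5(Pb + 13) = 13 + 5.5Pb. Setting this equal to demand: 169 - Pb = 13 + 5.5Pb, so Pb = 24.
Sellers receive Ps = 24 + 13 = 37; x' = 169 − 1·24 = 145.
The subsidy expands output by 145 − 134 = 11 past the efficient level; on those units the gap between marginal cost and willingness to pay runs from 0 up to 13.
DWL = ½ × 13 × 11 = 71.5.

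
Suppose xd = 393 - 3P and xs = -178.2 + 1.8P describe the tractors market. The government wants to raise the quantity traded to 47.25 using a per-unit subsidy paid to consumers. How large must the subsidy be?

At x = 47.25, invert demand for the buyer price: Pb = (393 − 47.25)/3 = 115.25; invert supply for the seller price: Ps = (47.25 − (-178.2))/1.8 = 125.25.
The subsidy must fill the gap: s = Ps − Pb = 125.25 − 115.25 = 10.

Required subsidy s = 10 per unit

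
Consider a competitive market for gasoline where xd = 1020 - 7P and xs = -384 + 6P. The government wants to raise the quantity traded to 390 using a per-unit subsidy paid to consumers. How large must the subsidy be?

At x = 390, invert demand for the buyer price: Pb = (1020 − 390)/7 = 90; invert supply for the seller price: Ps = (390 − (-384))/6 = 129.
The subsidy must fill the gap: s = Ps − Pb = 129 − 90 = 39.

Required subsidy s = 39 per unit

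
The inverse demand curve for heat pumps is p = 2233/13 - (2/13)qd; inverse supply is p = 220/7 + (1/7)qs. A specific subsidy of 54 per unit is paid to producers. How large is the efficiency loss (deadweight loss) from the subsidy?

Deadweight loss = 4914

Pre-subsidy: 2233/13 - (2/13)q = 220/7 + (1/7)q gives q* = 473 and p* = 99.
With the subsidy, sellers receive ps = pb + 54 for each unit, where pb is the price buyers pay.
On the curves, pb = 2233/13 - (2/13)q and ps = 220/7 + (1/7)q; the wedge ps − pb = 54 gives 220/7 + (1/7)q − (2233/13 - (2/13)q) = 54, so q' = 655.
Then pb = 2233/13 − (2/13)·655 = 71 and ps = 220/7 + (1/7)·655 = 125.
The subsidy expands output by 655 − 473 = 182 past the efficient level; on those units the gap between marginal cost and willingness to pay runs from 0 up to 54.
DWL = ½ × 54 × 182 = 4914.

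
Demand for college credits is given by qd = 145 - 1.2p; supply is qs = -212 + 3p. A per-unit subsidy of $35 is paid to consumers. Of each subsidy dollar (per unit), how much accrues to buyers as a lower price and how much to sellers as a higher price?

Pre-subsidy: 145 - 1.2p = -212 + 3p gives p* = 85, q* = 43.
With the rebate, buyers effectively pay pb = ps − 35, where ps is the price sellers receive.
Demand in terms of ps becomes qd = 145 − 1.2(ps − 35) = 187 - 1.2ps. Setting this equal to supply: 187 - 1.2ps = -212 + 3ps, so ps = 95.
Buyers pay pb = 95 − 35 = 60; q' = -212 + 3·95 = 73.
Buyers' price falls by p* − pb = 85 − 60 = 25; sellers' price rises by ps − p* = 95 − 85 = 10.

Buyers gain $25 per unit; sellers gain $10 per unit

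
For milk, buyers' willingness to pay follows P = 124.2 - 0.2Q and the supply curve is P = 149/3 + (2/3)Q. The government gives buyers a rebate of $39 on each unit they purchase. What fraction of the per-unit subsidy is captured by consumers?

Pre-subsidy: 124.2 - 0.2Q = 149/3 + (2/3)Q gives Q* = 86 and P* = 107.
With the rebate, buyers effectively pay Pb = Ps − 39, where Ps is the price sellers receive.
On the curves, Pb = 124.2 - 0.2Q and Ps = 149/3 + (2/3)Q; the wedge Ps − Pb = 39 gives 149/3 + (2/3)Q − (124.2 - 0.2Q) = 39, so Q' = 131.
Then Pb = 124.2 − 0.2·131 = 98 and Ps = 149/3 + (2/3)·131 = 137.
Buyers' price falls by P* − Pb = 107 − 98 = 9; sellers' price rises by Ps − P* = 137 − 107 = 30.
So consumers capture 9/39 = 3/13 of each unit of subsidy.

Consumer share = 3/13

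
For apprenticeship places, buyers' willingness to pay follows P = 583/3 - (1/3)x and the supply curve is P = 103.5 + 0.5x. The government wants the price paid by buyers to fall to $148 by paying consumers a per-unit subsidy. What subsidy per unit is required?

Required subsidy s = $25 per unit

At a buyer price of 148, quantity demanded is 583 − 3·148 = 139.
Sellers supply 139 only when they receive Ps = 103.5 + 0.5·139 = 173.
s = Ps − Pb = 173 − 148 = 25.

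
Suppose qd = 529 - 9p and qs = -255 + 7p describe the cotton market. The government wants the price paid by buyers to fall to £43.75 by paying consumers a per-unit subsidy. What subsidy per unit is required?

At a buyer price of 43.75, quantity demanded is 529 − 9·43.75 = 135.25.
Sellers supply 135.25 only when they receive ps with -255 + 7·ps = 135.25, i.e. ps = 55.75.
s = ps − pb = 55.75 − 43.75 = 12.

Required subsidy s = £12 per unit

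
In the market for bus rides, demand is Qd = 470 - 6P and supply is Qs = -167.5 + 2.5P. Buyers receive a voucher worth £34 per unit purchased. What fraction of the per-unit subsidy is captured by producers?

Pre-subsidy: 470 - 6P = -167.5 + 2.5P gives P* = 75, Q* = 20.
With the rebate, buyers effectively pay Pb = Ps − 34, where Ps is the price sellers receive.
Demand in terms of Ps becomes Qd = 470 − 6(Ps − 34) = 674 - 6Ps. Setting this equal to supply: 674 - 6Ps = -167.5 + 2.5Ps, so Ps = 99.
Buyers pay Pb = 99 − 34 = 65; Q' = -167.5 + 2.5·99 = 80.
Buyers' price falls by P* − Pb = 75 − 65 = 10; sellers' price rises by Ps − P* = 99 − 75 = 24.
So producers capture 24/34 = 12/17 of each unit of subsidy.

Producer share = 12/17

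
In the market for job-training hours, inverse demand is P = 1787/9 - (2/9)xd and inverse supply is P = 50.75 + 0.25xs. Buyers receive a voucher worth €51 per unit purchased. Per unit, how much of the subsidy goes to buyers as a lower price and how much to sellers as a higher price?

Pre-subsidy: 1787/9 - (2/9)x = 50.75 + 0.25x gives x* = 313 and P* = 129.
With the rebate, buyers effectively pay Pb = Ps − 51, where Ps is the price sellers receive.
On the curves, Pb = 1787/9 - (2/9)x and Ps = 50.75 + 0.25x; the wedge Ps − Pb = 51 gives 50.75 + 0.25x − (1787/9 - (2/9)x) = 51, so x' = 421.
Then Pb = 1787/9 − (2/9)·421 = 105 and Ps = 50.75 + 0.25·421 = 156.
Buyers' price falls by P* − Pb = 129 − 105 = 24; sellers' price rises by Ps − P* = 156 − 129 = 27.

Buyers gain €24 per unit; sellers gain €27 per unit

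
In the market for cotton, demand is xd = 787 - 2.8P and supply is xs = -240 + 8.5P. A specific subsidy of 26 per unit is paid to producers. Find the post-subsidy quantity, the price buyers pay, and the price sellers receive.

Pre-subsidy: 787 - 2.8P = -240 + 8.5P gives P* = 10270/113, x* = 60175/113.
With the subsidy, sellers receive Ps = Pb + 26 for each unit, where Pb is the price buyers pay.
Supply in terms of Pb becomes xs = -240 + 8.5(Pb + 26) = -19 + 8.5Pb. Setting this equal to demand: 787 - 2.8Pb = -19 + 8.5Pb, so Pb = 8060/113.
Sellers receive Ps = 8060/113 + 26 = 10998/113; x' = 787 − 2.8·(8060/113) = 66363/113.

x' = 66363/113; buyers pay 8060/113; sellers receive 10998/113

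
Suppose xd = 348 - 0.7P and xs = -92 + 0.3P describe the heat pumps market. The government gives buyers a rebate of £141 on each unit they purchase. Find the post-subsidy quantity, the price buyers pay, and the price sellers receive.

Pre-subsidy: 348 - 0.7P = -92 + 0.3P gives P* = 440, x* = 40.
With the rebate, buyers effectively pay Pb = Ps − 141, where Ps is the price sellers receive.
Demand in terms of Ps becomes xd = 348 − 0.7(Ps − 141) = 446.7 - 0.7Ps. Setting this equal to supply: 446.7 - 0.7Ps = -92 + 0.3Ps, so Ps = 538.7.
Buyers pay Pb = 538.7 − 141 = 397.7; x' = -92 + 0.3·538.7 = 69.61.

x' = 69.61; buyers pay £397.7; sellers receive £538.7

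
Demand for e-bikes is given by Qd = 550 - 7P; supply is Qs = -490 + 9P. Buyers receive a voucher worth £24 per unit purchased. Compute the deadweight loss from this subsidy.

Pre-subsidy: 550 - 7P = -490 + 9P gives P* = 65, Q* = 95.
With the rebate, buyers effectively pay Pb = Ps − 24, where Ps is the price sellers receive.
Demand in terms of Ps becomes Qd = 550 − 7(Ps − 24) = 718 - 7Ps. Setting this equal to supply: 718 - 7Ps = -490 + 9Ps, so Ps = 75.5.
Buyers pay Pb = 75.5 − 24 = 51.5; Q' = -490 + 9·75.5 = 189.5.
The subsidy expands output by 189.5 − 95 = 94.5 past the efficient level; on those units the gap between marginal cost and willingness to pay runs from 0 up to 24.
DWL = ½ × 24 × 94.5 = 1134.

Deadweight loss = £1134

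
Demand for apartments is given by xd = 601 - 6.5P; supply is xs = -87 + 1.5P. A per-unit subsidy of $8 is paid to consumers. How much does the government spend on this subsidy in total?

Government cost = $414

Pre-subsidy: 601 - 6.5P = -87 + 1.5P gives P* = 86, x* = 42.
With the rebate, buyers effectively pay Pb = Ps − 8, where Ps is the price sellers receive.
Demand in terms of Ps becomes xd = 601 − 6.5(Ps − 8) = 653 - 6.5Ps. Setting this equal to supply: 653 - 6.5Ps = -87 + 1.5Ps, so Ps = 92.5.
Buyers pay Pb = 92.5 − 8 = 84.5; x' = -87 + 1.5·92.5 = 51.75.
Government outlay = subsidy × quantity = 8 × 51.75 = 414.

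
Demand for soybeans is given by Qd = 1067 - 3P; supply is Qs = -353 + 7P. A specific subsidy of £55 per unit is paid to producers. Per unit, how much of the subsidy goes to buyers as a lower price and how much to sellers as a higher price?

Buyers gain £38.5 per unit; sellers gain £16.5 per unit

Pre-subsidy: 1067 - 3P = -353 + 7P gives P* = 142, Q* = 641.
With the subsidy, sellers receive Ps = Pb + 55 for each unit, where Pb is the price buyers pay.
Supply in terms of Pb becomes Qs = -353 + 7(Pb + 55) = 32 + 7Pb. Setting this equal to demand: 1067 - 3Pb = 32 + 7Pb, so Pb = 103.5.
Sellers receive Ps = 103.5 + 55 = 158.5; Q' = 1067 − 3·103.5 = 756.5.
Buyers' price falls by P* − Pb = 142 − 103.5 = 38.5; sellers' price rises by Ps − P* = 158.5 − 142 = 16.5.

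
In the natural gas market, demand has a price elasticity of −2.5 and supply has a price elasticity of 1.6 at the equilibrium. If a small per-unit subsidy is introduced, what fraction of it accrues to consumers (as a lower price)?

For a small subsidy around the equilibrium, the benefit split depends on the relative slopes, which at a point are proportional to the elasticities.
Buyer share = εs/(εs + |εd|) = 1.6/(1.6 + 2.5) = 16/41; seller share = |εd|/(εs + |εd|) = 25/41.

Consumer share = 16/41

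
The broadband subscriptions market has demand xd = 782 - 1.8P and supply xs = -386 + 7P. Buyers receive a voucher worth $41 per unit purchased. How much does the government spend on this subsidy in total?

Government cost = 1085639/44

Pre-subsidy: 782 - 1.8P = -386 + 7P gives P* = 1460/11, x* = 5974/11.
With the rebate, buyers effectively pay Pb = Ps − 41, where Ps is the price sellers receive.
Demand in terms of Ps becomes xd = 782 − 1.8(Ps − 41) = 855.8 - 1.8Ps. Setting this equal to supply: 855.8 - 1.8Ps = -386 + 7Ps, so Ps = 6209/44.
Buyers pay Pb = 6209/44 − 41 = 4405/44; x' = -386 + 7·(6209/44) = 26479/44.
Government outlay = subsidy × quantity = 41 × 26479/44 = 1085639/44.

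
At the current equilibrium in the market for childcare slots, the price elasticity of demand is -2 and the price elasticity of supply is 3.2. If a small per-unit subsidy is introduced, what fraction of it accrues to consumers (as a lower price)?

For a small subsidy around the equilibrium, the benefit split depends on the relative slopes, which at a point are proportional to the elasticities.
Buyer share = εs/(εs + |εd|) = 3.2/(3.2 + 2) = 8/13; seller share = |εd|/(εs + |εd|) = 5/13.

Consumer share = 8/13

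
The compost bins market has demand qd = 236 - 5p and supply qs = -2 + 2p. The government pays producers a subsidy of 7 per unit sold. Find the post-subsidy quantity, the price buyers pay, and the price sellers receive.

Pre-subsidy: 236 - 5p = -2 + 2p gives p* = 34, q* = 66.
With the subsidy, sellers receive ps = pb + 7 for each unit, where pb is the price buyers pay.
Supply in terms of pb becomes qs = -2 + 2(pb + 7) = 12 + 2pb. Setting this equal to demand: 236 - 5pb = 12 + 2pb, so pb = 32.
Sellers receive ps = 32 + 7 = 39; q' = 236 − 5·32 = 76.

q' = 76; buyers pay 32; sellers receive 39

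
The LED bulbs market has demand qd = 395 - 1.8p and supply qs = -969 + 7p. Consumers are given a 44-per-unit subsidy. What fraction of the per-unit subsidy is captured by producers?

Producer share = 9/44

Pre-subsidy: 395 - 1.8p = -969 + 7p gives p* = 155, q* = 116.
With the rebate, buyers effectively pay pb = ps − 44, where ps is the price sellers receive.
Demand in terms of ps becomes qd = 395 − 1.8(ps − 44) = 474.2 - 1.8ps. Setting this equal to supply: 474.2 - 1.8ps = -969 + 7ps, so ps = 164.
Buyers pay pb = 164 − 44 = 120; q' = -969 + 7·164 = 179.
Buyers' price falls by p* − pb = 155 − 120 = 35; sellers' price rises by ps − p* = 164 − 155 = 9.
So producers capture 9/44 = 9/44 of each unit of subsidy.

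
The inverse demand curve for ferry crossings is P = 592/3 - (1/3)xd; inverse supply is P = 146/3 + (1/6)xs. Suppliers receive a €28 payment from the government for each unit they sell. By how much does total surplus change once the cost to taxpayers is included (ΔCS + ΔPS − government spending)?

Pre-subsidy: 592/3 - (1/3)x = 146/3 + (1/6)x gives x* = 892/3 and P* = 884/9.
With the subsidy, sellers receive Ps = Pb + 28 for each unit, where Pb is the price buyers pay.
On the curves, Pb = 592/3 - (1/3)x and Ps = 146/3 + (1/6)x; the wedge Ps − Pb = 28 gives 146/3 + (1/6)x − (592/3 - (1/3)x) = 28, so x' = 1060/3.
Then Pb = 592/3 − (1/3)·(1060/3) = 716/9 and Ps = 146/3 + (1/6)·(1060/3) = 968/9.
ΔCS = ½(892/3 + 1060/3)(884/9 − 716/9) = 54656/9; ΔPS = ½(892/3 + 1060/3)(968/9 − 884/9) = 27328/9.
Government spending = 28 × 1060/3 = 29680/3.
Net change = 54656/9 + 27328/9 − 29680/3 = -784. The loss equals the DWL triangle ½·28·56.

Net change in total surplus = -€784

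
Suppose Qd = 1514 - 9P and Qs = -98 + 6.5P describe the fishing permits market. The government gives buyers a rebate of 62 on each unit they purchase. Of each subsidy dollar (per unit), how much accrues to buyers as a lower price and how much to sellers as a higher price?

Buyers gain 26 per unit; sellers gain 36 per unit

Pre-subsidy: 1514 - 9P = -98 + 6.5P gives P* = 104, Q* = 578.
With the rebate, buyers effectively pay Pb = Ps − 62, where Ps is the price sellers receive.
Demand in terms of Ps becomes Qd = 1514 − 9(Ps − 62) = 2072 - 9Ps. Setting this equal to supply: 2072 - 9Ps = -98 + 6.5Ps, so Ps = 140.
Buyers pay Pb = 140 − 62 = 78; Q' = -98 + 6.5·140 = 812.
Buyers' price falls by P* − Pb = 104 − 78 = 26; sellers' price rises by Ps − P* = 140 − 104 = 36.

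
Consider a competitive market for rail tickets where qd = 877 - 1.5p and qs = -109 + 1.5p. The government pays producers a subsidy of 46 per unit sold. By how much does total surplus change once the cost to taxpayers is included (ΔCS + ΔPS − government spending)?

Net change in total surplus = -793.5

Pre-subsidy: 877 - 1.5p = -109 + 1.5p gives p* = 986/3, q* = 384.
With the subsidy, sellers receive ps = pb + 46 for each unit, where pb is the price buyers pay.
Supply in terms of pb becomes qs = -109 + 1.5(pb + 46) = -40 + 1.5pb. Setting this equal to demand: 877 - 1.5pb = -40 + 1.5pb, so pb = 917/3.
Sellers receive ps = 917/3 + 46 = 1055/3; q' = 877 − 1.5·(917/3) = 418.5.
ΔCS = ½(384 + 418.5)(986/3 − 917/3) = 9228.75; ΔPS = ½(384 + 418.5)(1055/3 − 986/3) = 9228.75.
Government spending = 46 × 418.5 = 19251.
Net change = 9228.75 + 9228.75 − 19251 = -793.5. The loss equals the DWL triangle ½·46·34.5.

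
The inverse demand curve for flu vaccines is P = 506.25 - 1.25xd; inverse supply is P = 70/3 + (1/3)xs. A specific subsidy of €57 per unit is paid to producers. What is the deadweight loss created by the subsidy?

Deadweight loss = €1026

Pre-subsidy: 506.25 - 1.25x = 70/3 + (1/3)x gives x* = 305 and P* = 125.
With the subsidy, sellers receive Ps = Pb + 57 for each unit, where Pb is the price buyers pay.
On the curves, Pb = 506.25 - 1.25x and Ps = 70/3 + (1/3)x; the wedge Ps − Pb = 57 gives 70/3 + (1/3)x − (506.25 - 1.25x) = 57, so x' = 341.
Then Pb = 506.25 − 1.25·341 = 80 and Ps = 70/3 + (1/3)·341 = 137.
The subsidy expands output by 341 − 305 = 36 past the efficient level; on those units the gap between marginal cost and willingness to pay runs from 0 up to 57.
DWL = ½ × 57 × 36 = 1026.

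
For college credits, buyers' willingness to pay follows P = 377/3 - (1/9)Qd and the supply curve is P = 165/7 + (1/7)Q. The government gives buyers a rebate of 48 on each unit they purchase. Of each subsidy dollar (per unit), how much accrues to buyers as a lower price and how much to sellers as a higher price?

Pre-subsidy: 377/3 - (1/9)Q = 165/7 + (1/7)Q gives Q* = 402 and P* = 81.
With the rebate, buyers effectively pay Pb = Ps − 48, where Ps is the price sellers receive.
On the curves, Pb = 377/3 - (1/9)Q and Ps = 165/7 + (1/7)Q; the wedge Ps − Pb = 48 gives 165/7 + (1/7)Q − (377/3 - (1/9)Q) = 48, so Q' = 591.
Then Pb = 377/3 − (1/9)·591 = 60 and Ps = 165/7 + (1/7)·591 = 108.
Buyers' price falls by P* − Pb = 81 − 60 = 21; sellers' price rises by Ps − P* = 108 − 81 = 27.

Buyers gain 21 per unit; sellers gain 27 per unit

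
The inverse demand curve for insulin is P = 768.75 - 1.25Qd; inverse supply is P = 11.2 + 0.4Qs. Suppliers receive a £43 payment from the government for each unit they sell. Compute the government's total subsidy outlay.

Pre-subsidy: 768.75 - 1.25Q = 11.2 + 0.4Q gives Q* = 15151/33 and P* = 6430/33.
With the subsidy, sellers receive Ps = Pb + 43 for each unit, where Pb is the price buyers pay.
On the curves, Pb = 768.75 - 1.25Q and Ps = 11.2 + 0.4Q; the wedge Ps − Pb = 43 gives 11.2 + 0.4Q − (768.75 - 1.25Q) = 43, so Q' = 5337/11.
Then Pb = 768.75 − 1.25·(5337/11) = 1785/11 and Ps = 11.2 + 0.4·(5337/11) = 2258/11.
Government outlay = subsidy × quantity = 43 × 5337/11 = 229491/11.

Government cost = 229491/11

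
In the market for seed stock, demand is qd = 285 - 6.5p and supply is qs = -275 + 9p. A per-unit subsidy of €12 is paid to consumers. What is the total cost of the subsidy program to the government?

Pre-subsidy: 285 - 6.5p = -275 + 9p gives p* = 1120/31, q* = 1555/31.
With the rebate, buyers effectively pay pb = ps − 12, where ps is the price sellers receive.
Demand in terms of ps becomes qd = 285 − 6.5(ps − 12) = 363 - 6.5ps. Setting this equal to supply: 363 - 6.5ps = -275 + 9ps, so ps = 1276/31.
Buyers pay pb = 1276/31 − 12 = 904/31; q' = -275 + 9·(1276/31) = 2959/31.
Government outlay = subsidy × quantity = 12 × 2959/31 = 35508/31.

Government cost = 35508/31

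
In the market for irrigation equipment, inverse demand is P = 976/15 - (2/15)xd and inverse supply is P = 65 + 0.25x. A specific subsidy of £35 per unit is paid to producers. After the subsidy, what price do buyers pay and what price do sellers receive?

Pre-subsidy: 976/15 - (2/15)x = 65 + 0.25x gives x* = 4/23 and P* = 1496/23.
With the subsidy, sellers receive Ps = Pb + 35 for each unit, where Pb is the price buyers pay.
On the curves, Pb = 976/15 - (2/15)x and Ps = 65 + 0.25x; the wedge Ps − Pb = 35 gives 65 + 0.25x − (976/15 - (2/15)x) = 35, so x' = 2104/23.
Then Pb = 976/15 − (2/15)·(2104/23) = 1216/23 and Ps = 65 + 0.25·(2104/23) = 2021/23.

Buyers pay 1216/23; sellers receive 2021/23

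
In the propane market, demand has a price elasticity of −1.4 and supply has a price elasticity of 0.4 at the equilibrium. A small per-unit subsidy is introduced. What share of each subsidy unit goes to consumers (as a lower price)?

Consumer share = 2/9

For a small subsidy around the equilibrium, the benefit split depends on the relative slopes, which at a point are proportional to the elasticities.
Buyer share = εs/(εs + |εd|) = 0.4/(0.4 + 1.4) = 2/9; seller share = |εd|/(εs + |εd|) = 7/9.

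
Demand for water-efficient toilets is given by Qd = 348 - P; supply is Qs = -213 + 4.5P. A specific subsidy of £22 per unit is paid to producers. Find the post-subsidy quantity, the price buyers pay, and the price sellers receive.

Pre-subsidy: 348 - P = -213 + 4.5P gives P* = 102, Q* = 246.
With the subsidy, sellers receive Ps = Pb + 22 for each unit, where Pb is the price buyers pay.
Supply in terms of Pb becomes Qs = -213 + 4.5(Pb + 22) = -114 + 4.5Pb. Setting this equal to demand: 348 - Pb = -114 + 4.5Pb, so Pb = 84.
Sellers receive Ps = 84 + 22 = 106; Q' = 348 − 1·84 = 264.

Q' = 264; buyers pay £84; sellers receive £106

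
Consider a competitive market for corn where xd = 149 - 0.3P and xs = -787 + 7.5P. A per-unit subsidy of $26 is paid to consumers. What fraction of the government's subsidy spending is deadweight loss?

DWL / government spending = 15/482

Pre-subsidy: 149 - 0.3P = -787 + 7.5P gives P* = 120, x* = 113.
With the rebate, buyers effectively pay Pb = Ps − 26, where Ps is the price sellers receive.
Demand in terms of Ps becomes xd = 149 − 0.3(Ps − 26) = 156.8 - 0.3Ps. Setting this equal to supply: 156.8 - 0.3Ps = -787 + 7.5Ps, so Ps = 121.
Buyers pay Pb = 121 − 26 = 95; x' = -787 + 7.5·121 = 120.5.
ΔCS = ½(113 + 120.5)(120 − 95) = 2918.75; ΔPS = ½(113 + 120.5)(121 − 120) = 116.75.
Government spending = 26 × 120.5 = 3133.
DWL = ½ × 26 × (120.5 − 113) = 97.5; fraction = 97.5 / 3133 = 15/482.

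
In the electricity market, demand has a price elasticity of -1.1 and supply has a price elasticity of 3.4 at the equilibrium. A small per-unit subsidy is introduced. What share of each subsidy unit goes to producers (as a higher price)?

Producer share = 11/45

For a small subsidy around the equilibrium, the benefit split depends on the relative slopes, which at a point are proportional to the elasticities.
Buyer share = εs/(εs + |εd|) = 3.4/(3.4 + 1.1) = 34/45; seller share = |εd|/(εs + |εd|) = 11/45.
So producers capture 11/45 of the subsidy.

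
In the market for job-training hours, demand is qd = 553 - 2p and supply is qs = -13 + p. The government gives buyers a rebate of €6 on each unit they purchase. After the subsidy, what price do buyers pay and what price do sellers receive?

Buyers pay 560/3; sellers receive 578/3

Pre-subsidy: 553 - 2p = -13 + p gives p* = 566/3, q* = 527/3.
With the rebate, buyers effectively pay pb = ps − 6, where ps is the price sellers receive.
Demand in terms of ps becomes qd = 553 − 2(ps − 6) = 565 - 2ps. Setting this equal to supply: 565 - 2ps = -13 + ps, so ps = 578/3.
Buyers pay pb = 578/3 − 6 = 560/3; q' = -13 + 1·(578/3) = 539/3.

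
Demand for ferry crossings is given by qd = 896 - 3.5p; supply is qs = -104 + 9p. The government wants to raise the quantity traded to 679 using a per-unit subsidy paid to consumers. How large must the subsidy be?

Required subsidy s = 25 per unit

At q = 679, invert demand for the buyer price: pb = (896 − 679)/3.5 = 62; invert supply for the seller price: ps = (679 − (-104))/9 = 87.
The subsidy must fill the gap: s = ps − pb = 87 − 62 = 25.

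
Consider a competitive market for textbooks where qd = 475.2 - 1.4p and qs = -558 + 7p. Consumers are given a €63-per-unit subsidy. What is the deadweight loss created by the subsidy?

Deadweight loss = €2315.25

Pre-subsidy: 475.2 - 1.4p = -558 + 7p gives p* = 123, q* = 303.
With the rebate, buyers effectively pay pb = ps − 63, where ps is the price sellers receive.
Demand in terms of ps becomes qd = 475.2 − 1.4(ps − 63) = 563.4 - 1.4ps. Setting this equal to supply: 563.4 - 1.4ps = -558 + 7ps, so ps = 133.5.
Buyers pay pb = 133.5 − 63 = 70.5; q' = -558 + 7·133.5 = 376.5.
The subsidy expands output by 376.5 − 303 = 73.5 past the efficient level; on those units the gap between marginal cost and willingness to pay runs from 0 up to 63.
DWL = ½ × 63 × 73.5 = 2315.25.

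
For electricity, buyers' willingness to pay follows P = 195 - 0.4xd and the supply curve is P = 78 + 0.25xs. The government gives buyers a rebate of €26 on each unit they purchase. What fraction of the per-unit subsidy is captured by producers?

Producer share = 5/13

Pre-subsidy: 195 - 0.4x = 78 + 0.25x gives x* = 180 and P* = 123.
With the rebate, buyers effectively pay Pb = Ps − 26, where Ps is the price sellers receive.
On the curves, Pb = 195 - 0.4x and Ps = 78 + 0.25x; the wedge Ps − Pb = 26 gives 78 + 0.25x − (195 - 0.4x) = 26, so x' = 220.
Then Pb = 195 − 0.4·220 = 107 and Ps = 78 + 0.25·220 = 133.
Buyers' price falls by P* − Pb = 123 − 107 = 16; sellers' price rises by Ps − P* = 133 − 123 = 10.
So producers capture 10/26 = 5/13 of each unit of subsidy.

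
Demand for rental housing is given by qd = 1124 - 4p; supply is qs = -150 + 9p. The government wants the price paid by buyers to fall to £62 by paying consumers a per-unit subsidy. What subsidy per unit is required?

Required subsidy s = £52 per unit

At a buyer price of 62, quantity demanded is 1124 − 4·62 = 876.
Sellers supply 876 only when they receive ps with -150 + 9·ps = 876, i.e. ps = 114.
s = ps − pb = 114 − 62 = 52.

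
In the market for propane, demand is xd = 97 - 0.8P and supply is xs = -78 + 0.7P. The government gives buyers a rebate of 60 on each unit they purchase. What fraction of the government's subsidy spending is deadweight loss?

DWL / government spending = 168/391

Pre-subsidy: 97 - 0.8P = -78 + 0.7P gives P* = 350/3, x* = 11/3.
With the rebate, buyers effectively pay Pb = Ps − 60, where Ps is the price sellers receive.
Demand in terms of Ps becomes xd = 97 − 0.8(Ps − 60) = 145 - 0.8Ps. Setting this equal to supply: 145 - 0.8Ps = -78 + 0.7Ps, so Ps = 446/3.
Buyers pay Pb = 446/3 − 60 = 266/3; x' = -78 + 0.7·(446/3) = 391/15.
ΔCS = ½(11/3 + 391/15)(350/3 − 266/3) = 6244/15; ΔPS = ½(11/3 + 391/15)(446/3 − 350/3) = 7136/15.
Government spending = 60 × 391/15 = 1564.
DWL = ½ × 60 × (391/15 − 11/3) = 672; fraction = 672 / 1564 = 168/391.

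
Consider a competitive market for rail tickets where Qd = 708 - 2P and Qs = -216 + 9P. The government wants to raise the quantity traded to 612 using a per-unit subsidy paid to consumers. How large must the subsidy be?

At Q = 612, invert demand for the buyer price: Pb = (708 − 612)/2 = 48; invert supply for the seller price: Ps = (612 − (-216))/9 = 92.
The subsidy must fill the gap: s = Ps − Pb = 92 − 48 = 44.

Required subsidy s = 44 per unit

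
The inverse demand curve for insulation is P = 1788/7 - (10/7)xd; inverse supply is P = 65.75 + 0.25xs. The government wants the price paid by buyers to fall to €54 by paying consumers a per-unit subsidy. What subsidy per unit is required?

Required subsidy s = €47 per unit

At a buyer price of 54, quantity demanded is 178.8 − 0.7·54 = 141.
Sellers supply 141 only when they receive Ps = 65.75 + 0.25·141 = 101.
s = Ps − Pb = 101 − 54 = 47.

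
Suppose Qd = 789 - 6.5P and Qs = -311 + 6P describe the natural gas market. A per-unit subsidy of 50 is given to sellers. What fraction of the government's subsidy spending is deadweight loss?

Pre-subsidy: 789 - 6.5P = -311 + 6P gives P* = 88, Q* = 217.
With the subsidy, sellers receive Ps = Pb + 50 for each unit, where Pb is the price buyers pay.
Supply in terms of Pb becomes Qs = -311 + 6(Pb + 50) = -11 + 6Pb. Setting this equal to demand: 789 - 6.5Pb = -11 + 6Pb, so Pb = 64.
Sellers receive Ps = 64 + 50 = 114; Q' = 789 − 6.5·64 = 373.
ΔCS = ½(217 + 373)(88 − 64) = 7080; ΔPS = ½(217 + 373)(114 − 88) = 7670.
Government spending = 50 × 373 = 18650.
DWL = ½ × 50 × (373 − 217) = 3900; fraction = 3900 / 18650 = 78/373.

DWL / government spending = 78/373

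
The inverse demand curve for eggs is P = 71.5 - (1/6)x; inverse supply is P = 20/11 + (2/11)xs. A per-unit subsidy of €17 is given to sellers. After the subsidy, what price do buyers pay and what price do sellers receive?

Pre-subsidy: 71.5 - (1/6)x = 20/11 + (2/11)x gives x* = 4599/23 and P* = 878/23.
With the subsidy, sellers receive Ps = Pb + 17 for each unit, where Pb is the price buyers pay.
On the curves, Pb = 71.5 - (1/6)x and Ps = 20/11 + (2/11)x; the wedge Ps − Pb = 17 gives 20/11 + (2/11)x − (71.5 - (1/6)x) = 17, so x' = 5721/23.
Then Pb = 71.5 − (1/6)·(5721/23) = 691/23 and Ps = 20/11 + (2/11)·(5721/23) = 1082/23.

Buyers pay 691/23; sellers receive 1082/23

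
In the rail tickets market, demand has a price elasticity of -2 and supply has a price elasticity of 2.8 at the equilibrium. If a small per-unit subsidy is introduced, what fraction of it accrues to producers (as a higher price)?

For a small subsidy around the equilibrium, the benefit split depends on the relative slopes, which at a point are proportional to the elasticities.
Buyer share = εs/(εs + |εd|) = 2.8/(2.8 + 2) = 7/12; seller share = |εd|/(εs + |εd|) = 5/12.
So producers capture 5/12 of the subsidy.

Producer share = 5/12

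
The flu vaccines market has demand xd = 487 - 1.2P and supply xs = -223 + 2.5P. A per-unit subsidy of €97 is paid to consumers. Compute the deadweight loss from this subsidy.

Deadweight loss = 141135/37

Pre-subsidy: 487 - 1.2P = -223 + 2.5P gives P* = 7100/37, x* = 9499/37.
With the rebate, buyers effectively pay Pb = Ps − 97, where Ps is the price sellers receive.
Demand in terms of Ps becomes xd = 487 − 1.2(Ps − 97) = 603.4 - 1.2Ps. Setting this equal to supply: 603.4 - 1.2Ps = -223 + 2.5Ps, so Ps = 8264/37.
Buyers pay Pb = 8264/37 − 97 = 4675/37; x' = -223 + 2.5·(8264/37) = 12409/37.
The subsidy expands output by 12409/37 − 9499/37 = 2910/37 past the efficient level; on those units the gap between marginal cost and willingness to pay runs from 0 up to 97.
DWL = ½ × 97 × 2910/37 = 141135/37.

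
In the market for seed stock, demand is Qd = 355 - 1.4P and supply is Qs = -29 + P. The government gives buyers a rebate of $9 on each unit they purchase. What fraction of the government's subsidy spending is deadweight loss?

DWL / government spending = 21/1090

Pre-subsidy: 355 - 1.4P = -29 + P gives P* = 160, Q* = 131.
With the rebate, buyers effectively pay Pb = Ps − 9, where Ps is the price sellers receive.
Demand in terms of Ps becomes Qd = 355 − 1.4(Ps − 9) = 367.6 - 1.4Ps. Setting this equal to supply: 367.6 - 1.4Ps = -29 + Ps, so Ps = 165.25.
Buyers pay Pb = 165.25 − 9 = 156.25; Q' = -29 + 1·165.25 = 136.25.
ΔCS = ½(131 + 136.25)(160 − 156.25) = 501.09375; ΔPS = ½(131 + 136.25)(165.25 − 160) = 701.53125.
Government spending = 9 × 136.25 = 1226.25.
DWL = ½ × 9 × (136.25 − 131) = 23.625; fraction = 23.625 / 1226.25 = 21/1090.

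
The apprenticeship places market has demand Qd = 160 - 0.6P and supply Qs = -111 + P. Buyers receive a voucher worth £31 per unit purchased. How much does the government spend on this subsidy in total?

Government cost = £2170

Pre-subsidy: 160 - 0.6P = -111 + P gives P* = 169.375, Q* = 58.375.
With the rebate, buyers effectively pay Pb = Ps − 31, where Ps is the price sellers receive.
Demand in terms of Ps becomes Qd = 160 − 0.6(Ps − 31) = 178.6 - 0.6Ps. Setting this equal to supply: 178.6 - 0.6Ps = -111 + Ps, so Ps = 181.
Buyers pay Pb = 181 − 31 = 150; Q' = -111 + 1·181 = 70.
Government outlay = subsidy × quantity = 31 × 70 = 2170.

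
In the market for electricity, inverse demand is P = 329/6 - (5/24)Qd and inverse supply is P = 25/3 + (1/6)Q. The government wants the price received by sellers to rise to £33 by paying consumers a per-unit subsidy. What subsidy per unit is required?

Required subsidy s = £9 per unit

At a seller price of 33, quantity supplied is -50 + 6·33 = 148.
Buyers absorb 148 only when they pay Pb = 329/6 − (5/24)·148 = 24.
s = Ps − Pb = 33 − 24 = 9.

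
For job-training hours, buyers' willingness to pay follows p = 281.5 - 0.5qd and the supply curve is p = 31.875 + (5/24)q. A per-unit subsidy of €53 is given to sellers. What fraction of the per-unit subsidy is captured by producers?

Producer share = 5/17

Pre-subsidy: 281.5 - 0.5q = 31.875 + (5/24)q gives q* = 5991/17 and p* = 1790/17.
With the subsidy, sellers receive ps = pb + 53 for each unit, where pb is the price buyers pay.
On the curves, pb = 281.5 - 0.5q and ps = 31.875 + (5/24)q; the wedge ps − pb = 53 gives 31.875 + (5/24)q − (281.5 - 0.5q) = 53, so q' = 7263/17.
Then pb = 281.5 − 0.5·(7263/17) = 1154/17 and ps = 31.875 + (5/24)·(7263/17) = 2055/17.
Buyers' price falls by p* − pb = 1790/17 − 1154/17 = 636/17; sellers' price rises by ps − p* = 2055/17 − 1790/17 = 265/17.
So producers capture (265/17)/53 = 5/17 of each unit of subsidy.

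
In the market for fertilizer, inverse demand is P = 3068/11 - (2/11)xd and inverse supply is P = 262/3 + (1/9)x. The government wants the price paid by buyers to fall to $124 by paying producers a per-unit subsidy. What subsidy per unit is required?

At a buyer price of 124, quantity demanded is 1534 − 5.5·124 = 852.
Sellers supply 852 only when they receive Ps = 262/3 + (1/9)·852 = 182.
s = Ps − Pb = 182 − 124 = 58.

Required subsidy s = $58 per unit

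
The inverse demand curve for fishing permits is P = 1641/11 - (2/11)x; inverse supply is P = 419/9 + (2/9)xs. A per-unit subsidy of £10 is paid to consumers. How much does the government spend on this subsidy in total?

Pre-subsidy: 1641/11 - (2/11)x = 419/9 + (2/9)x gives x* = 254 and P* = 103.
With the rebate, buyers effectively pay Pb = Ps − 10, where Ps is the price sellers receive.
On the curves, Pb = 1641/11 - (2/11)x and Ps = 419/9 + (2/9)x; the wedge Ps − Pb = 10 gives 419/9 + (2/9)x − (1641/11 - (2/11)x) = 10, so x' = 278.75.
Then Pb = 1641/11 − (2/11)·278.75 = 98.5 and Ps = 419/9 + (2/9)·278.75 = 108.5.
Government outlay = subsidy × quantity = 10 × 278.75 = 2787.5.

Government cost = £2787.5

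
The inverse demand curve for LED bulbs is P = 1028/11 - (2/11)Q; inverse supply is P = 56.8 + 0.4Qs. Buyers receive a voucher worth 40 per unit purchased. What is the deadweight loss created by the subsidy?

Pre-subsidy: 1028/11 - (2/11)Q = 56.8 + 0.4Q gives Q* = 63 and P* = 82.
With the rebate, buyers effectively pay Pb = Ps − 40, where Ps is the price sellers receive.
On the curves, Pb = 1028/11 - (2/11)Q and Ps = 56.8 + 0.4Q; the wedge Ps − Pb = 40 gives 56.8 + 0.4Q − (1028/11 - (2/11)Q) = 40, so Q' = 131.75.
Then Pb = 1028/11 − (2/11)·131.75 = 69.5 and Ps = 56.8 + 0.4·131.75 = 109.5.
The subsidy expands output by 131.75 − 63 = 68.75 past the efficient level; on those units the gap between marginal cost and willingness to pay runs from 0 up to 40.
DWL = ½ × 40 × 68.75 = 1375.

Deadweight loss = 1375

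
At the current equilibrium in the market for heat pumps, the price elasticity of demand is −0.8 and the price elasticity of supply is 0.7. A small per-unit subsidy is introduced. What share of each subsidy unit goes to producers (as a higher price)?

For a small subsidy around the equilibrium, the benefit split depends on the relative slopes, which at a point are proportional to the elasticities.
Buyer share = εs/(εs + |εd|) = 0.7/(0.7 + 0.8) = 7/15; seller share = |εd|/(εs + |εd|) = 8/15.
So producers capture 8/15 of the subsidy.

Producer share = 8/15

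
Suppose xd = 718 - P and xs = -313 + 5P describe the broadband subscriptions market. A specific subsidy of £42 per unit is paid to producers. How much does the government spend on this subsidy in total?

Government cost = £24409

Pre-subsidy: 718 - P = -313 + 5P gives P* = 1031/6, x* = 3277/6.
With the subsidy, sellers receive Ps = Pb + 42 for each unit, where Pb is the price buyers pay.
Supply in terms of Pb becomes xs = -313 + 5(Pb + 42) = -103 + 5Pb. Setting this equal to demand: 718 - Pb = -103 + 5Pb, so Pb = 821/6.
Sellers receive Ps = 821/6 + 42 = 1073/6; x' = 718 − 1·(821/6) = 3487/6.
Government outlay = subsidy × quantity = 42 × 3487/6 = 24409.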